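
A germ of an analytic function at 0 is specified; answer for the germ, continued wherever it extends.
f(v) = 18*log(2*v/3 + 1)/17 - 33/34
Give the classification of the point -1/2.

The point is a regular point.

There is no denominator, hence no pole anywhere.
Branch term log(1 - v/(-3/2)): argument at -1/2 is 2/3, nonzero, so -1/2 is not its branch point (a point on a principal cut is still regular for the continued germ).
So the germ continues analytically to -1/2.


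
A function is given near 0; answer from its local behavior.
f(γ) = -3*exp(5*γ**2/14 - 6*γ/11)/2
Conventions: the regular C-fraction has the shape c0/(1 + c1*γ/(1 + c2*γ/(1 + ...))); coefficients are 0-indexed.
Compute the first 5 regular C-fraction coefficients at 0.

Taylor coefficients (expand at 0): a_0 = -3/2, a_1 = 9/11, a_2 = -2571/3388, a_3 = 6201/18634, a_4 = -2076339/11478544.
c0 = a_0 = -3/2. Peel one level at a time: if S = 1 + c*γ/S' with S'(0) = 1, then c is the γ-coefficient of S and S' = c*γ/(S - 1).
S_1 = c0/f = 1 + (6/11)*γ + (-353/1694)*γ^2 + ...; c1 = 6/11.
S_2 = c1*γ/(S_1 - 1) = 1 + (353/924)*γ + (387193/853776)*γ^2 + ...; c2 = 353/924.
S_3 = c2*γ/(S_2 - 1) = 1 + (-387193/326172)*γ + (302654897/422175292)*γ^2 + ...; c3 = -387193/326172.
S_4 = c3*γ/(S_3 - 1) = 1 + (907964691/1503470419)*γ + ...; c4 = 907964691/1503470419.

The regular C-fraction coefficients are [-3/2, 6/11, 353/924, -387193/326172, 907964691/1503470419].


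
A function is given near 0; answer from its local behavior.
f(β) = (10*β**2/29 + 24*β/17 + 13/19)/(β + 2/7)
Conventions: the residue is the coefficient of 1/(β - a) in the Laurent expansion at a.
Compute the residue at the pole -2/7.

The residue is 141825/458983.

At the order-1 pole -2/7 set g(β) = (β - (-2/7))*f(β) = 10*β**2/29 + 24*β/17 + 13/19.
Simple pole: residue = g(a) at a = -2/7, which is 141825/458983.


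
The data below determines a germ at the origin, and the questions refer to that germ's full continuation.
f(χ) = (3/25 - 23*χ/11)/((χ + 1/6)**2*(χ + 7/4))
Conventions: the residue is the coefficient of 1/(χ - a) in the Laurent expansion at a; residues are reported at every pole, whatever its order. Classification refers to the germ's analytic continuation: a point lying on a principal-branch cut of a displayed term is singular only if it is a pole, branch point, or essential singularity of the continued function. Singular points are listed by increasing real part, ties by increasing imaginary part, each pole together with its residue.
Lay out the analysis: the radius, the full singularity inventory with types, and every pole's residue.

Radius of convergence at 0: 1/6.
At -7/4: a pole of order 1; residue 149652/99275.
At -1/6: a pole of order 2; residue -149652/99275.

Denominator factor (χ + 7/4): pole of order 1 at -7/4, modulus 7/4.
Denominator factor (χ + 1/6)^2: pole of order 2 at -1/6, modulus 1/6.
The radius of convergence is the smallest modulus among the singular points: 1/6.
At the order-1 pole -7/4 set g(χ) = (χ - (-7/4))*f(χ) = (3/25 - 23*χ/11)/(χ + 1/6)**2.
Simple pole: residue = g(a) at a = -7/4, which is 149652/99275.
At the order-2 pole -1/6 set g(χ) = (χ - (-1/6))^2*f(χ) = (3/25 - 23*χ/11)/(χ + 7/4).
Order-2 pole: residue = g'(a); g'(-1/6) = -149652/99275, so the residue is -149652/99275.
List the singular points by increasing real part (a conjugate pair: the negative imaginary part first).


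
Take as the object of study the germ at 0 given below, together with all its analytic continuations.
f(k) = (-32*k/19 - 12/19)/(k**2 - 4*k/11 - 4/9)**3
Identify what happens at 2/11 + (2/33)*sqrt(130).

The point is a pole of order 3.

The denominator factor k**2 - 4*k/11 - 4/9 vanishes at 2/11 + (2/33)*sqrt(130) and appears to the power 3; the numerator there equals -196/209 - (64/627)*sqrt(130), nonzero, and no other factor vanishes.
Hence a pole whose order is the multiplicity, 3.


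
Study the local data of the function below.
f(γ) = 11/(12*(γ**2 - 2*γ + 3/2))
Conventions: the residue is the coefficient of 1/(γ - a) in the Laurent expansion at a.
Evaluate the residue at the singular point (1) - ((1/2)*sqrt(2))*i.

The residue is ((11/24)*sqrt(2))*i.

The factor γ**2 - 2*γ + 3/2 splits as (γ - a)(γ - a') with a = (1) - ((1/2)*sqrt(2))*i, a' = (1) + ((1/2)*sqrt(2))*i. At the order-1 pole a set g(γ) = (γ - a)*f(γ) = [11/12] / (γ - a').
Simple pole: residue = g(a) at a = (1) - ((1/2)*sqrt(2))*i, which is ((11/24)*sqrt(2))*i.


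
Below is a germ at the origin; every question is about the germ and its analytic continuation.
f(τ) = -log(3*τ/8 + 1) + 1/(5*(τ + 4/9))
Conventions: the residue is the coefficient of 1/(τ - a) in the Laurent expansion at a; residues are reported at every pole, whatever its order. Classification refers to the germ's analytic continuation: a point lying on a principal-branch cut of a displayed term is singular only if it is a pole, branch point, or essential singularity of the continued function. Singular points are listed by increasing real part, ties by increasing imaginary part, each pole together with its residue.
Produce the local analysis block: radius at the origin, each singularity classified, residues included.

Radius of convergence at 0: 4/9.
At -8/3: a logarithmic branch point.
At -4/9: a pole of order 1; residue 1/5.

Denominator factor (τ + 4/9): pole of order 1 at -4/9, modulus 4/9.
Branch term (-1)*log(1 - τ/(-8/3)): its argument vanishes at τ = -8/3, a logarithmic branch point, modulus 8/3.
The radius of convergence is the smallest modulus among the singular points: 4/9.
The branch term is analytic at -4/9 and contributes nothing to the residue; only the rational part matters.
At the order-1 pole -4/9 set g(τ) = (τ - (-4/9))*(rational part) = 1/5.
Simple pole: residue = g(a) at a = -4/9, which is 1/5.
List the singular points by increasing real part (a conjugate pair: the negative imaginary part first).


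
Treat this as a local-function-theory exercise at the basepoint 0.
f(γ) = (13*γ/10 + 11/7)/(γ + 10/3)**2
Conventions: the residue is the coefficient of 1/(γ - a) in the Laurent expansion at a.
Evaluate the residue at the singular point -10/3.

The residue is 13/10.

At the order-2 pole -10/3 set g(γ) = (γ - (-10/3))^2*f(γ) = 13*γ/10 + 11/7.
Order-2 pole: residue = g'(a); g'(-10/3) = 13/10, so the residue is 13/10.


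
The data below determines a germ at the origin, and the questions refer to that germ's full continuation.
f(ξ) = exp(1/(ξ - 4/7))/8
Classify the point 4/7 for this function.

The point is an essential singularity.

The exponent 1/(ξ - (4/7)) has a pole at 4/7, so exp(1/(ξ - (4/7))) takes every nonzero value near it: an essential singularity (not a pole of any order).


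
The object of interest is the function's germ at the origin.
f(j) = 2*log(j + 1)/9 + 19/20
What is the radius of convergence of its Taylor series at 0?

The radius of convergence is 1.

Branch term (2/9)*log(1 - j/(-1)): its argument vanishes at j = -1, a logarithmic branch point, modulus 1.
The radius of convergence is the smallest modulus among the singular points: 1.


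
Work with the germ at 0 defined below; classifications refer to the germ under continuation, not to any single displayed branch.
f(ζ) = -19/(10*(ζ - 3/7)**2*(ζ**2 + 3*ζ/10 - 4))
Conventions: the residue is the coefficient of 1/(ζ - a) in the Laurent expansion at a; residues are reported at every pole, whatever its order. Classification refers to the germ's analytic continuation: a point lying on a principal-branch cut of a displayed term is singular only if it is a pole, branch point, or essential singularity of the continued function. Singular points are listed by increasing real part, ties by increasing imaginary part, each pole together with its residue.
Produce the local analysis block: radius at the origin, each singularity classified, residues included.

Radius of convergence at 0: 3/7.
At -3/20 - (1/20)*sqrt(1609): a pole of order 1; residue -527877/6530498 + (39754631/10507571282)*sqrt(1609).
At 3/7: a pole of order 2; residue 527877/3265249.
At -3/20 + (1/20)*sqrt(1609): a pole of order 1; residue -527877/6530498 - (39754631/10507571282)*sqrt(1609).

Denominator factor (ζ - 3/7)^2: pole of order 2 at 3/7, modulus 3/7.
Denominator factor (ζ**2 + 3*ζ/10 - 4): discriminant 1609/100, real irrational roots -3/20 + (1/20)*sqrt(1609) and -3/20 - (1/20)*sqrt(1609); poles of order 1, moduli -3/20 + (1/20)*sqrt(1609) and 3/20 + (1/20)*sqrt(1609).
The radius of convergence is the smallest modulus among the singular points: 3/7.
The factor ζ**2 + 3*ζ/10 - 4 splits as (ζ - a)(ζ - a') with a = -3/20 - (1/20)*sqrt(1609), a' = -3/20 + (1/20)*sqrt(1609). At the order-1 pole a set g(ζ) = (ζ - a)*f(ζ) = [-19/(10*(ζ - 3/7)**2)] / (ζ - a').
Simple pole: residue = g(a) at a = -3/20 - (1/20)*sqrt(1609), which is -527877/6530498 + (39754631/10507571282)*sqrt(1609).
At the order-2 pole 3/7 set g(ζ) = (ζ - (3/7))^2*f(ζ) = -19/(10*(ζ**2 + 3*ζ/10 - 4)).
Order-2 pole: residue = g'(a); g'(3/7) = 527877/3265249, so the residue is 527877/3265249.
The factor ζ**2 + 3*ζ/10 - 4 splits as (ζ - a)(ζ - a') with a = -3/20 + (1/20)*sqrt(1609), a' = -3/20 - (1/20)*sqrt(1609). At the order-1 pole a set g(ζ) = (ζ - a)*f(ζ) = [-19/(10*(ζ - 3/7)**2)] / (ζ - a').
Simple pole: residue = g(a) at a = -3/20 + (1/20)*sqrt(1609), which is -527877/6530498 - (39754631/10507571282)*sqrt(1609).
List the singular points by increasing real part (a conjugate pair: the negative imaginary part first).


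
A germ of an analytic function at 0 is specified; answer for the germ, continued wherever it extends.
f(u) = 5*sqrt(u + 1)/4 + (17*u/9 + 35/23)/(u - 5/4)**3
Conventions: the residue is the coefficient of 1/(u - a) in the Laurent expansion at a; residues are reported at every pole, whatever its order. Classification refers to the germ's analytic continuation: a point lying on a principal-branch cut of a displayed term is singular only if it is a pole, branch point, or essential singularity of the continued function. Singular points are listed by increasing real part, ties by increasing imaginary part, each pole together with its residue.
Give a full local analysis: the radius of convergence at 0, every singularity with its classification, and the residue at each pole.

Radius of convergence at 0: 1.
At -1: an algebraic (square-root) branch point.
At 5/4: a pole of order 3; residue 0.

Denominator factor (u - 5/4)^3: pole of order 3 at 5/4, modulus 5/4.
Branch term (5/4)*sqrt(1 - u/(-1)): its argument vanishes at u = -1, a square-root branch point, modulus 1.
The radius of convergence is the smallest modulus among the singular points: 1.
The branch term is analytic at 5/4 and contributes nothing to the residue; only the rational part matters.
At the order-3 pole 5/4 set g(u) = (u - (5/4))^3*(rational part) = 17*u/9 + 35/23.
Order-3 pole: residue = g''(a)/2; g''(5/4) = 0, so the residue is 0.
List the singular points by increasing real part (a conjugate pair: the negative imaginary part first).


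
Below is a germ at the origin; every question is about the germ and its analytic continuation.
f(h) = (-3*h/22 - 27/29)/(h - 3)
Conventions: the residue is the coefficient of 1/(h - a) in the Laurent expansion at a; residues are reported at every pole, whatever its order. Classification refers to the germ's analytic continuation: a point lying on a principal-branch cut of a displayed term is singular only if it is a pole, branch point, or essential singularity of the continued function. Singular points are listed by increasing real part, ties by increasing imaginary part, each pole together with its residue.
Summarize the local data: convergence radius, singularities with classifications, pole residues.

Radius of convergence at 0: 3.
At 3: a pole of order 1; residue -855/638.

Denominator factor (h - 3): pole of order 1 at 3, modulus 3.
The radius of convergence is the smallest modulus among the singular points: 3.
At the order-1 pole 3 set g(h) = (h - (3))*f(h) = -3*h/22 - 27/29.
Simple pole: residue = g(a) at a = 3, which is -855/638.


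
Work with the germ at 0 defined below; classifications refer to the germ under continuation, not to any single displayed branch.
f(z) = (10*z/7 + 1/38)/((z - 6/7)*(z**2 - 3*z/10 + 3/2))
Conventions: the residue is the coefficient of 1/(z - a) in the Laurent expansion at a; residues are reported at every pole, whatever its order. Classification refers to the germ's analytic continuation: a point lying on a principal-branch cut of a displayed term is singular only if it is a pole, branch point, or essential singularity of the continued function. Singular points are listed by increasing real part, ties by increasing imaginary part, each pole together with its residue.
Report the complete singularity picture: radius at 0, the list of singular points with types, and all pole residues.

Radius of convergence at 0: 6/7.
At (3/20) - ((1/20)*sqrt(591))*i: a pole of order 1; residue (-685/2166) + ((7085/426702)*sqrt(591))*i.
At (3/20) + ((1/20)*sqrt(591))*i: a pole of order 1; residue (-685/2166) - ((7085/426702)*sqrt(591))*i.
At 6/7: a pole of order 1; residue 685/1083.


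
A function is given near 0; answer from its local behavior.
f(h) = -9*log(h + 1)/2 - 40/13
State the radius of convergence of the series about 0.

Branch term (-9/2)*log(1 - h/(-1)): its argument vanishes at h = -1, a logarithmic branch point, modulus 1.
The radius of convergence is the smallest modulus among the singular points: 1.

The radius of convergence is 1.


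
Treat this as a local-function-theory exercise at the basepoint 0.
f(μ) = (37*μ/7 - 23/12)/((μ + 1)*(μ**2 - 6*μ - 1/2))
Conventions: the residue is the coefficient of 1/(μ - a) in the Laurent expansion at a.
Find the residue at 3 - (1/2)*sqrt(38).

The residue is 605/1092 - (233/10374)*sqrt(38).

The factor μ**2 - 6*μ - 1/2 splits as (μ - a)(μ - a') with a = 3 - (1/2)*sqrt(38), a' = 3 + (1/2)*sqrt(38). At the order-1 pole a set g(μ) = (μ - a)*f(μ) = [(37*μ/7 - 23/12)/(μ + 1)] / (μ - a').
Simple pole: residue = g(a) at a = 3 - (1/2)*sqrt(38), which is 605/1092 - (233/10374)*sqrt(38).


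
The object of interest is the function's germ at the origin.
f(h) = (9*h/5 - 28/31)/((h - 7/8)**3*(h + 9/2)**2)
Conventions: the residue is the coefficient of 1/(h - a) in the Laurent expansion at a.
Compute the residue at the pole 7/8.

At the order-3 pole 7/8 set g(h) = (h - (7/8))^3*f(h) = (9*h/5 - 28/31)/(h + 9/2)**2.
Order-3 pole: residue = g''(a)/2; g''(7/8) = -4402176/105982831, so the residue is -2201088/105982831.

The residue is -2201088/105982831.


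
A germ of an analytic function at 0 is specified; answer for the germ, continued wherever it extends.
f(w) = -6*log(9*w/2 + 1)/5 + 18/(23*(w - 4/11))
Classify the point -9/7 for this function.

The point is a regular point.

Denominator factors: w - 4/11 = -127/77 at w = -9/7 — none vanishes.
Branch term log(1 - w/(-2/9)): argument at -9/7 is -67/14, nonzero, so -9/7 is not its branch point (a point on a principal cut is still regular for the continued germ).
So the germ continues analytically to -9/7.


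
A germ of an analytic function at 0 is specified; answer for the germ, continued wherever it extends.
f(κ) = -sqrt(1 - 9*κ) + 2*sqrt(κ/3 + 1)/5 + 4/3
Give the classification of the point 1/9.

The term (-1)*sqrt(1 - κ/(1/9)) has argument 1 - 1/9/(1/9) = 0 at 1/9: a square-root (algebraic, two-sheeted) branch point; the remaining terms are analytic or single-valued there.

The point is an algebraic (square-root) branch point.


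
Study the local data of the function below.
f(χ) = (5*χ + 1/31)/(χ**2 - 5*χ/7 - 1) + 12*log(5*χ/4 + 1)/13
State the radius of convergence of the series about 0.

The radius of convergence is -5/14 + (1/14)*sqrt(221).

Denominator factor (χ**2 - 5*χ/7 - 1): discriminant 221/49, real irrational roots 5/14 + (1/14)*sqrt(221) and 5/14 - (1/14)*sqrt(221); poles of order 1, moduli 5/14 + (1/14)*sqrt(221) and -5/14 + (1/14)*sqrt(221).
Branch term (12/13)*log(1 - χ/(-4/5)): its argument vanishes at χ = -4/5, a logarithmic branch point, modulus 4/5.
The radius of convergence is the smallest modulus among the singular points: -5/14 + (1/14)*sqrt(221).


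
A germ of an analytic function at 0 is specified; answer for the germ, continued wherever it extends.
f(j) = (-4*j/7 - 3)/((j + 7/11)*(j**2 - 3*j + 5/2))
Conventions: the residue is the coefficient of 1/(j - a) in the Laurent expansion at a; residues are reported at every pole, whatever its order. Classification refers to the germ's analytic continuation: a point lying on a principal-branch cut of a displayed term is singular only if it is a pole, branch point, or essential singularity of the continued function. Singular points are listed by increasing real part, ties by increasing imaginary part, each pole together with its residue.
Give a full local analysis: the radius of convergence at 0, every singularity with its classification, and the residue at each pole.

Radius of convergence at 0: 7/11.
At -7/11: a pole of order 1; residue -638/1165.
At (3/2) - (1/2)*i: a pole of order 1; residue (319/1165) - (14201/8155)*i.
At (3/2) + (1/2)*i: a pole of order 1; residue (319/1165) + (14201/8155)*i.

Denominator factor (j**2 - 3*j + 5/2): discriminant -1, complex-conjugate roots (3/2) + (1/2)*i and (3/2) - (1/2)*i; poles of order 1, moduli (1/2)*sqrt(10) and (1/2)*sqrt(10).
Denominator factor (j + 7/11): pole of order 1 at -7/11, modulus 7/11.
The radius of convergence is the smallest modulus among the singular points: 7/11.
At the order-1 pole -7/11 set g(j) = (j - (-7/11))*f(j) = (-4*j/7 - 3)/(j**2 - 3*j + 5/2).
Simple pole: residue = g(a) at a = -7/11, which is -638/1165.
The factor j**2 - 3*j + 5/2 splits as (j - a)(j - a') with a = (3/2) - (1/2)*i, a' = (3/2) + (1/2)*i. At the order-1 pole a set g(j) = (j - a)*f(j) = [(-4*j/7 - 3)/(j + 7/11)] / (j - a').
Simple pole: residue = g(a) at a = (3/2) - (1/2)*i, which is (319/1165) - (14201/8155)*i.
The factor j**2 - 3*j + 5/2 splits as (j - a)(j - a') with a = (3/2) + (1/2)*i, a' = (3/2) - (1/2)*i. At the order-1 pole a set g(j) = (j - a)*f(j) = [(-4*j/7 - 3)/(j + 7/11)] / (j - a').
Simple pole: residue = g(a) at a = (3/2) + (1/2)*i, which is (319/1165) + (14201/8155)*i.
List the singular points by increasing real part (a conjugate pair: the negative imaginary part first).


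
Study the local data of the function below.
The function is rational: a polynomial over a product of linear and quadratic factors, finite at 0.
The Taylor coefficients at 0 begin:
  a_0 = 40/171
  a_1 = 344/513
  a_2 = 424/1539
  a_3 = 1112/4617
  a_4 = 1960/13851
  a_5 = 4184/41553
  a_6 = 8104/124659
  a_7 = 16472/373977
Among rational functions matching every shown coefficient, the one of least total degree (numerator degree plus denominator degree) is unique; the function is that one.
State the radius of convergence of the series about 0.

The radius of convergence is 3/2.

No rational of total degree below 3 reproduces all 8 coefficients; solving the [1/2] Pade equations on them gives f(ζ) = (-8*ζ/3 - 20/19)/((ζ - 3/2)*(ζ + 3)), whose expansion matches every shown term.
Denominator factor (ζ + 3): pole of order 1 at -3, modulus 3.
Denominator factor (ζ - 3/2): pole of order 1 at 3/2, modulus 3/2.
The radius of convergence is the smallest modulus among the singular points: 3/2.


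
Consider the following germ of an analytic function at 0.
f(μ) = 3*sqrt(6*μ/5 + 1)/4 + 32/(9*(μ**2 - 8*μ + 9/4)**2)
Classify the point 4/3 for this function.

The point is a regular point.

Denominator factors: μ**2 - 8*μ + 9/4 = -239/36 at μ = 4/3 — none vanishes.
Branch term sqrt(1 - μ/(-5/6)): argument at 4/3 is 13/5, nonzero, so 4/3 is not its branch point (a point on a principal cut is still regular for the continued germ).
So the germ continues analytically to 4/3.


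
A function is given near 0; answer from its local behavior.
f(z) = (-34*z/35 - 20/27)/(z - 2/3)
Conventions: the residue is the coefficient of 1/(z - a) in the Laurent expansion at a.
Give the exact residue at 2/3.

The residue is -1312/945.

At the order-1 pole 2/3 set g(z) = (z - (2/3))*f(z) = -34*z/35 - 20/27.
Simple pole: residue = g(a) at a = 2/3, which is -1312/945.


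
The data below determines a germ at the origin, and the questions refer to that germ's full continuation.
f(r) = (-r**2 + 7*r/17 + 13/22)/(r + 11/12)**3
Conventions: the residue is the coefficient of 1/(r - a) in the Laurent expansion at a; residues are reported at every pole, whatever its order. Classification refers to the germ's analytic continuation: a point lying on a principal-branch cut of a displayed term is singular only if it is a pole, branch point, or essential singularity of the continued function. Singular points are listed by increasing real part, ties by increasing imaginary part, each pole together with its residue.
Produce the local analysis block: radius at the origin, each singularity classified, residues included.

Radius of convergence at 0: 11/12.
At -11/12: a pole of order 3; residue -1.

Denominator factor (r + 11/12)^3: pole of order 3 at -11/12, modulus 11/12.
The radius of convergence is the smallest modulus among the singular points: 11/12.
At the order-3 pole -11/12 set g(r) = (r - (-11/12))^3*f(r) = -r**2 + 7*r/17 + 13/22.
Order-3 pole: residue = g''(a)/2; g''(-11/12) = -2, so the residue is -1.


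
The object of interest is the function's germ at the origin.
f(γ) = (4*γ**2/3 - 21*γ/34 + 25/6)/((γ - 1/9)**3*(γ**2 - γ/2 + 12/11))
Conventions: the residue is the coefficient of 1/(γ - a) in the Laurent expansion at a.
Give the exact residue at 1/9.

At the order-3 pole 1/9 set g(γ) = (γ - (1/9))^3*f(γ) = (4*γ**2/3 - 21*γ/34 + 25/6)/(γ**2 - γ/2 + 12/11).
Order-3 pole: residue = g''(a)/2; g''(1/9) = -504707589738/110632283171, so the residue is -252353794869/110632283171.

The residue is -252353794869/110632283171.


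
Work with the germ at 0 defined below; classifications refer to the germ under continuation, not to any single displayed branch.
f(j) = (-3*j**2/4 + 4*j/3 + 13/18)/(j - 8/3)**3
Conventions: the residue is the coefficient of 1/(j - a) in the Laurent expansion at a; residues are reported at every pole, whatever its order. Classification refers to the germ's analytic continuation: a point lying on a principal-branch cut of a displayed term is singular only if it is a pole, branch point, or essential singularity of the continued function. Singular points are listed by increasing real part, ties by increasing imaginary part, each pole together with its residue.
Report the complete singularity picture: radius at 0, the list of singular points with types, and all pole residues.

Radius of convergence at 0: 8/3.
At 8/3: a pole of order 3; residue -3/4.

Denominator factor (j - 8/3)^3: pole of order 3 at 8/3, modulus 8/3.
The radius of convergence is the smallest modulus among the singular points: 8/3.
At the order-3 pole 8/3 set g(j) = (j - (8/3))^3*f(j) = -3*j**2/4 + 4*j/3 + 13/18.
Order-3 pole: residue = g''(a)/2; g''(8/3) = -3/2, so the residue is -3/4.


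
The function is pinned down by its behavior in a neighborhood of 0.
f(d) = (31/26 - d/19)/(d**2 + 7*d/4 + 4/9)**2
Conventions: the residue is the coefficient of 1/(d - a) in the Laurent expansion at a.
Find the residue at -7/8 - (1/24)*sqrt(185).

The factor d**2 + 7*d/4 + 4/9 splits as (d - a)(d - a') with a = -7/8 - (1/24)*sqrt(185), a' = -7/8 + (1/24)*sqrt(185). At the order-2 pole a set g(d) = (d - a)^2*f(d) = [31/26 - d/19] / (d - a')^2.
Order-2 pole: residue = g'(a); g'(-7/8 - (1/24)*sqrt(185)) = (1057104/8453575)*sqrt(185), so the residue is (1057104/8453575)*sqrt(185).

The residue is (1057104/8453575)*sqrt(185).


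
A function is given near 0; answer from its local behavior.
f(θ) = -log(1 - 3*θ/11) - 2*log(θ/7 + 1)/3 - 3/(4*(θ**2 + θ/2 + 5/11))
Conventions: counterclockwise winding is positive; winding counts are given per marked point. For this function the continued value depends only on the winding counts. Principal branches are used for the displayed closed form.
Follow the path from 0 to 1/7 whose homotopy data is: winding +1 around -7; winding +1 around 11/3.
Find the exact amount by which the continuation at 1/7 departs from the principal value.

Continued minus principal equals -(10/3)*pi*i.

The rational part is single-valued and drops out of the difference; each branch term changes only by its own monodromy.
(-2/3)*log(1 - θ/(-7)): each positive loop around -7 adds 2*pi*i to the log, so winding +1 contributes (-2/3)*(1)*2*pi*i = -(4/3)*pi*i.
(-1)*log(1 - θ/(11/3)): each positive loop around 11/3 adds 2*pi*i to the log, so winding +1 contributes (-1)*(1)*2*pi*i = -(2)*pi*i.
Summing the contributions at θ = 1/7 gives -(10/3)*pi*i.


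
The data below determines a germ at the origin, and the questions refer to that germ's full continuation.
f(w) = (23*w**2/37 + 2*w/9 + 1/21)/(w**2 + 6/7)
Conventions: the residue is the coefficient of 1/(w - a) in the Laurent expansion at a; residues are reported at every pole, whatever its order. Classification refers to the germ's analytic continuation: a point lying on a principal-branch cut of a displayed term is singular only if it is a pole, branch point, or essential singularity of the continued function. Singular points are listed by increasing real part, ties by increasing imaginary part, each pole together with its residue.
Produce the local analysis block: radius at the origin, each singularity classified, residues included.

Denominator factor (w**2 + 6/7): discriminant -24/7, complex-conjugate roots ((1/7)*sqrt(42))*i and -((1/7)*sqrt(42))*i; poles of order 1, moduli (1/7)*sqrt(42) and (1/7)*sqrt(42).
The radius of convergence is the smallest modulus among the singular points: (1/7)*sqrt(42).
The factor w**2 + 6/7 splits as (w - a)(w - a') with a = -((1/7)*sqrt(42))*i, a' = ((1/7)*sqrt(42))*i. At the order-1 pole a set g(w) = (w - a)*f(w) = [23*w**2/37 + 2*w/9 + 1/21] / (w - a').
Simple pole: residue = g(a) at a = -((1/7)*sqrt(42))*i, which is (1/9) - ((377/9324)*sqrt(42))*i.
The factor w**2 + 6/7 splits as (w - a)(w - a') with a = ((1/7)*sqrt(42))*i, a' = -((1/7)*sqrt(42))*i. At the order-1 pole a set g(w) = (w - a)*f(w) = [23*w**2/37 + 2*w/9 + 1/21] / (w - a').
Simple pole: residue = g(a) at a = ((1/7)*sqrt(42))*i, which is (1/9) + ((377/9324)*sqrt(42))*i.
List the singular points by increasing real part (a conjugate pair: the negative imaginary part first).

Radius of convergence at 0: (1/7)*sqrt(42).
At -((1/7)*sqrt(42))*i: a pole of order 1; residue (1/9) - ((377/9324)*sqrt(42))*i.
At ((1/7)*sqrt(42))*i: a pole of order 1; residue (1/9) + ((377/9324)*sqrt(42))*i.


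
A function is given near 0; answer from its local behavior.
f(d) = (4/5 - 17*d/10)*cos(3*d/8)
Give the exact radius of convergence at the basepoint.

The radius of convergence is infinite.

The factor cos(3*d/8) is entire and contributes no finite singular point.
The polynomial part has no poles.
No finite singular points: the Taylor series at 0 converges everywhere.


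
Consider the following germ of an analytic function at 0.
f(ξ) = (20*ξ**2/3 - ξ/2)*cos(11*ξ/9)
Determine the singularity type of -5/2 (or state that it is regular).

There is no denominator, hence no pole anywhere.
The factor cos(11*ξ/9) is entire.
So the germ continues analytically to -5/2.

The point is a regular point.


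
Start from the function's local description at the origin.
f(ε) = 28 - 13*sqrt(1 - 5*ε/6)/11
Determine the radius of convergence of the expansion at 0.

Branch term (-13/11)*sqrt(1 - ε/(6/5)): its argument vanishes at ε = 6/5, a square-root branch point, modulus 6/5.
The radius of convergence is the smallest modulus among the singular points: 6/5.

The radius of convergence is 6/5.


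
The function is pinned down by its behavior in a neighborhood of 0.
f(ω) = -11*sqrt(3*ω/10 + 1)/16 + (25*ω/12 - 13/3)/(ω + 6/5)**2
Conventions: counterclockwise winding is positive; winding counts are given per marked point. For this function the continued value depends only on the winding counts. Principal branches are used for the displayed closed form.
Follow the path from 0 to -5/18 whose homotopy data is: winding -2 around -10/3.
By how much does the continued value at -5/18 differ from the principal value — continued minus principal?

The rational part is single-valued and drops out of the difference; each branch term changes only by its own monodromy.
(-11/16)*sqrt(1 - ω/(-10/3)): winding -2 is even, the square root returns to the same sheet, contribution 0.
Summing the contributions at ω = -5/18 gives 0.

Continued minus principal equals 0.


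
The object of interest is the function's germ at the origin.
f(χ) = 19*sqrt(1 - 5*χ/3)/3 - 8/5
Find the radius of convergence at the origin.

The radius of convergence is 3/5.

Branch term (19/3)*sqrt(1 - χ/(3/5)): its argument vanishes at χ = 3/5, a square-root branch point, modulus 3/5.
The radius of convergence is the smallest modulus among the singular points: 3/5.


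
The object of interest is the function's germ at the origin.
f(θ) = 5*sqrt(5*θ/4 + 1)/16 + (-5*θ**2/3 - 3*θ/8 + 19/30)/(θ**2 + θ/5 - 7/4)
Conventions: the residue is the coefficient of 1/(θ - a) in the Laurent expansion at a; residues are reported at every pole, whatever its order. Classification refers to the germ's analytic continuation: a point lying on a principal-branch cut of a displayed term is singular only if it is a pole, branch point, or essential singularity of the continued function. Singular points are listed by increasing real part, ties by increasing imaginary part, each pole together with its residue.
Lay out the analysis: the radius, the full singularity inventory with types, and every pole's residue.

Radius of convergence at 0: 4/5.
At -1/10 - (2/5)*sqrt(11): a pole of order 1; residue -1/48 + (547/2112)*sqrt(11).
At -4/5: an algebraic (square-root) branch point.
At -1/10 + (2/5)*sqrt(11): a pole of order 1; residue -1/48 - (547/2112)*sqrt(11).

Denominator factor (θ**2 + θ/5 - 7/4): discriminant 176/25, real irrational roots -1/10 + (2/5)*sqrt(11) and -1/10 - (2/5)*sqrt(11); poles of order 1, moduli -1/10 + (2/5)*sqrt(11) and 1/10 + (2/5)*sqrt(11).
Branch term (5/16)*sqrt(1 - θ/(-4/5)): its argument vanishes at θ = -4/5, a square-root branch point, modulus 4/5.
The radius of convergence is the smallest modulus among the singular points: 4/5.
The branch term is analytic at -1/10 - (2/5)*sqrt(11) and contributes nothing to the residue; only the rational part matters.
The factor θ**2 + θ/5 - 7/4 splits as (θ - a)(θ - a') with a = -1/10 - (2/5)*sqrt(11), a' = -1/10 + (2/5)*sqrt(11). At the order-1 pole a set g(θ) = (θ - a)*(rational part) = [-5*θ**2/3 - 3*θ/8 + 19/30] / (θ - a').
Simple pole: residue = g(a) at a = -1/10 - (2/5)*sqrt(11), which is -1/48 + (547/2112)*sqrt(11).
The branch term is analytic at -1/10 + (2/5)*sqrt(11) and contributes nothing to the residue; only the rational part matters.
The factor θ**2 + θ/5 - 7/4 splits as (θ - a)(θ - a') with a = -1/10 + (2/5)*sqrt(11), a' = -1/10 - (2/5)*sqrt(11). At the order-1 pole a set g(θ) = (θ - a)*(rational part) = [-5*θ**2/3 - 3*θ/8 + 19/30] / (θ - a').
Simple pole: residue = g(a) at a = -1/10 + (2/5)*sqrt(11), which is -1/48 - (547/2112)*sqrt(11).
List the singular points by increasing real part (a conjugate pair: the negative imaginary part first).


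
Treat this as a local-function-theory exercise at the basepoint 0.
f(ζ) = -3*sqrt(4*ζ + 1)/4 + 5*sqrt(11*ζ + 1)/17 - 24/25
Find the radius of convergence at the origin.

The radius of convergence is 1/11.

Branch term (-3/4)*sqrt(1 - ζ/(-1/4)): its argument vanishes at ζ = -1/4, a square-root branch point, modulus 1/4.
Branch term (5/17)*sqrt(1 - ζ/(-1/11)): its argument vanishes at ζ = -1/11, a square-root branch point, modulus 1/11.
The radius of convergence is the smallest modulus among the singular points: 1/11.


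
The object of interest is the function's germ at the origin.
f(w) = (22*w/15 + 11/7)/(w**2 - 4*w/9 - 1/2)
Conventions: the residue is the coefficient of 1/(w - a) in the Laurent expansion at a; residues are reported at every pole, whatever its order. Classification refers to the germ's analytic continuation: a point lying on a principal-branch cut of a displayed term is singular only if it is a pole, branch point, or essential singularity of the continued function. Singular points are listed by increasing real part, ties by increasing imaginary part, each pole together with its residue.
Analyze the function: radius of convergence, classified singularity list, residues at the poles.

Denominator factor (w**2 - 4*w/9 - 1/2): discriminant 178/81, real irrational roots 2/9 + (1/18)*sqrt(178) and 2/9 - (1/18)*sqrt(178); poles of order 1, moduli 2/9 + (1/18)*sqrt(178) and -2/9 + (1/18)*sqrt(178).
The radius of convergence is the smallest modulus among the singular points: -2/9 + (1/18)*sqrt(178).
The factor w**2 - 4*w/9 - 1/2 splits as (w - a)(w - a') with a = 2/9 - (1/18)*sqrt(178), a' = 2/9 + (1/18)*sqrt(178). At the order-1 pole a set g(w) = (w - a)*f(w) = [22*w/15 + 11/7] / (w - a').
Simple pole: residue = g(a) at a = 2/9 - (1/18)*sqrt(178), which is 11/15 - (1793/18690)*sqrt(178).
The factor w**2 - 4*w/9 - 1/2 splits as (w - a)(w - a') with a = 2/9 + (1/18)*sqrt(178), a' = 2/9 - (1/18)*sqrt(178). At the order-1 pole a set g(w) = (w - a)*f(w) = [22*w/15 + 11/7] / (w - a').
Simple pole: residue = g(a) at a = 2/9 + (1/18)*sqrt(178), which is 11/15 + (1793/18690)*sqrt(178).
List the singular points by increasing real part (a conjugate pair: the negative imaginary part first).

Radius of convergence at 0: -2/9 + (1/18)*sqrt(178).
At 2/9 - (1/18)*sqrt(178): a pole of order 1; residue 11/15 - (1793/18690)*sqrt(178).
At 2/9 + (1/18)*sqrt(178): a pole of order 1; residue 11/15 + (1793/18690)*sqrt(178).


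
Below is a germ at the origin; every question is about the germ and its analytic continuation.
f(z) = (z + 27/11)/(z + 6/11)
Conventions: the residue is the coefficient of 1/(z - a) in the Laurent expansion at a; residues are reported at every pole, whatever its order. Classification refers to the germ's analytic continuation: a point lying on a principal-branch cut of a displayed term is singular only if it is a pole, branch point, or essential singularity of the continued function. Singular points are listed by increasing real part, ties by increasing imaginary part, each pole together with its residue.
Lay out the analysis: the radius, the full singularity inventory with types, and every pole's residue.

Radius of convergence at 0: 6/11.
At -6/11: a pole of order 1; residue 21/11.

Denominator factor (z + 6/11): pole of order 1 at -6/11, modulus 6/11.
The radius of convergence is the smallest modulus among the singular points: 6/11.
At the order-1 pole -6/11 set g(z) = (z - (-6/11))*f(z) = z + 27/11.
Simple pole: residue = g(a) at a = -6/11, which is 21/11.


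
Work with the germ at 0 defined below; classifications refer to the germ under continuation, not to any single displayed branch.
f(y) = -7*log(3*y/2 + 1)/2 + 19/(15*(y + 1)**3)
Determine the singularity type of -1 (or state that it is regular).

The point is a pole of order 3.

The denominator factor y + 1 vanishes at -1 and appears to the power 3; the numerator there equals 19/15, nonzero, and no other factor vanishes.
The branch terms are analytic at this point.
Hence a pole whose order is the multiplicity, 3.


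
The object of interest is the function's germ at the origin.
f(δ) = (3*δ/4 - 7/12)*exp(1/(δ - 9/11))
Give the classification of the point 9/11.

The exponent 1/(δ - (9/11)) has a pole at 9/11, so exp(1/(δ - (9/11))) takes every nonzero value near it: an essential singularity (not a pole of any order).

The point is an essential singularity.


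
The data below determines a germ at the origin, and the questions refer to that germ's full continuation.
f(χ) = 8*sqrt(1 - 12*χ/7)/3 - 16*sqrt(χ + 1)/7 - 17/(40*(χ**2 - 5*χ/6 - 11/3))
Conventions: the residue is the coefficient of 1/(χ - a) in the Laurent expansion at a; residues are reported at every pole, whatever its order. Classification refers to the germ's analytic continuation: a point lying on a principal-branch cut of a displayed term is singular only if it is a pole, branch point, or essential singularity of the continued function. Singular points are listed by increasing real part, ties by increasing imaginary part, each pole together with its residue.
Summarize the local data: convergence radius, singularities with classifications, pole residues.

Radius of convergence at 0: 7/12.
At 5/12 - (1/12)*sqrt(553): a pole of order 1; residue (51/11060)*sqrt(553).
At -1: an algebraic (square-root) branch point.
At 7/12: an algebraic (square-root) branch point.
At 5/12 + (1/12)*sqrt(553): a pole of order 1; residue -(51/11060)*sqrt(553).

Denominator factor (χ**2 - 5*χ/6 - 11/3): discriminant 553/36, real irrational roots 5/12 + (1/12)*sqrt(553) and 5/12 - (1/12)*sqrt(553); poles of order 1, moduli 5/12 + (1/12)*sqrt(553) and -5/12 + (1/12)*sqrt(553).
Branch term (-16/7)*sqrt(1 - χ/(-1)): its argument vanishes at χ = -1, a square-root branch point, modulus 1.
Branch term (8/3)*sqrt(1 - χ/(7/12)): its argument vanishes at χ = 7/12, a square-root branch point, modulus 7/12.
The radius of convergence is the smallest modulus among the singular points: 7/12.
The branch terms are analytic at 5/12 - (1/12)*sqrt(553) and contribute nothing to the residue; only the rational part matters.
The factor χ**2 - 5*χ/6 - 11/3 splits as (χ - a)(χ - a') with a = 5/12 - (1/12)*sqrt(553), a' = 5/12 + (1/12)*sqrt(553). At the order-1 pole a set g(χ) = (χ - a)*(rational part) = [-17/40] / (χ - a').
Simple pole: residue = g(a) at a = 5/12 - (1/12)*sqrt(553), which is (51/11060)*sqrt(553).
The branch terms are analytic at 5/12 + (1/12)*sqrt(553) and contribute nothing to the residue; only the rational part matters.
The factor χ**2 - 5*χ/6 - 11/3 splits as (χ - a)(χ - a') with a = 5/12 + (1/12)*sqrt(553), a' = 5/12 - (1/12)*sqrt(553). At the order-1 pole a set g(χ) = (χ - a)*(rational part) = [-17/40] / (χ - a').
Simple pole: residue = g(a) at a = 5/12 + (1/12)*sqrt(553), which is -(51/11060)*sqrt(553).
List the singular points by increasing real part (a conjugate pair: the negative imaginary part first).


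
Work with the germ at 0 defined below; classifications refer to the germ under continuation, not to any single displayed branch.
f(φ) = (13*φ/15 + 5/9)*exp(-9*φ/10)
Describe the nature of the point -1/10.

There is no denominator, hence no pole anywhere.
The factor exp(-9*φ/10) is entire.
So the germ continues analytically to -1/10.

The point is a regular point.


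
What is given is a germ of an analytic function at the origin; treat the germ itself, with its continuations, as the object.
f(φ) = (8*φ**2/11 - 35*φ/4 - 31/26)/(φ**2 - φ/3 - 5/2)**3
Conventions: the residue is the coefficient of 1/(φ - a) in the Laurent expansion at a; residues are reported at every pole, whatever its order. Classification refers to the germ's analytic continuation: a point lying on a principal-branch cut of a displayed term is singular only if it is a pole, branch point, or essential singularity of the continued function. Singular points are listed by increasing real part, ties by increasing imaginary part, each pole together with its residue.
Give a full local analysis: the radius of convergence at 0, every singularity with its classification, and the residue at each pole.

Radius of convergence at 0: -1/6 + (1/6)*sqrt(91).
At 1/6 - (1/6)*sqrt(91): a pole of order 3; residue (35127/5597956)*sqrt(91).
At 1/6 + (1/6)*sqrt(91): a pole of order 3; residue -(35127/5597956)*sqrt(91).


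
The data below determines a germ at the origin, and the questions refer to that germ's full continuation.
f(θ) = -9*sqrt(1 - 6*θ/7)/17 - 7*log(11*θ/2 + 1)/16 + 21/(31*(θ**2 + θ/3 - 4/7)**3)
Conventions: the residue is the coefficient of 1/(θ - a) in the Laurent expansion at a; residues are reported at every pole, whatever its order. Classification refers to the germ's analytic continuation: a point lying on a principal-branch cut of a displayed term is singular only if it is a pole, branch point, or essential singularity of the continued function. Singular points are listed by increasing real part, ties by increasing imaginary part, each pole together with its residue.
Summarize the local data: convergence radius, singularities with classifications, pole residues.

Radius of convergence at 0: 2/11.
At -1/6 - (1/42)*sqrt(1057): a pole of order 3; residue -(1500282/106731481)*sqrt(1057).
At -2/11: a logarithmic branch point.
At -1/6 + (1/42)*sqrt(1057): a pole of order 3; residue (1500282/106731481)*sqrt(1057).
At 7/6: an algebraic (square-root) branch point.

Denominator factor (θ**2 + θ/3 - 4/7)^3: discriminant 151/63, real irrational roots -1/6 + (1/42)*sqrt(1057) and -1/6 - (1/42)*sqrt(1057); poles of order 3, moduli -1/6 + (1/42)*sqrt(1057) and 1/6 + (1/42)*sqrt(1057).
Branch term (-9/17)*sqrt(1 - θ/(7/6)): its argument vanishes at θ = 7/6, a square-root branch point, modulus 7/6.
Branch term (-7/16)*log(1 - θ/(-2/11)): its argument vanishes at θ = -2/11, a logarithmic branch point, modulus 2/11.
The radius of convergence is the smallest modulus among the singular points: 2/11.
The branch terms are analytic at -1/6 - (1/42)*sqrt(1057) and contribute nothing to the residue; only the rational part matters.
The factor θ**2 + θ/3 - 4/7 splits as (θ - a)(θ - a') with a = -1/6 - (1/42)*sqrt(1057), a' = -1/6 + (1/42)*sqrt(1057). At the order-3 pole a set g(θ) = (θ - a)^3*(rational part) = [21/31] / (θ - a')^3.
Order-3 pole: residue = g''(a)/2; g''(-1/6 - (1/42)*sqrt(1057)) = -(3000564/106731481)*sqrt(1057), so the residue is -(1500282/106731481)*sqrt(1057).
The branch terms are analytic at -1/6 + (1/42)*sqrt(1057) and contribute nothing to the residue; only the rational part matters.
The factor θ**2 + θ/3 - 4/7 splits as (θ - a)(θ - a') with a = -1/6 + (1/42)*sqrt(1057), a' = -1/6 - (1/42)*sqrt(1057). At the order-3 pole a set g(θ) = (θ - a)^3*(rational part) = [21/31] / (θ - a')^3.
Order-3 pole: residue = g''(a)/2; g''(-1/6 + (1/42)*sqrt(1057)) = (3000564/106731481)*sqrt(1057), so the residue is (1500282/106731481)*sqrt(1057).
List the singular points by increasing real part (a conjugate pair: the negative imaginary part first).
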